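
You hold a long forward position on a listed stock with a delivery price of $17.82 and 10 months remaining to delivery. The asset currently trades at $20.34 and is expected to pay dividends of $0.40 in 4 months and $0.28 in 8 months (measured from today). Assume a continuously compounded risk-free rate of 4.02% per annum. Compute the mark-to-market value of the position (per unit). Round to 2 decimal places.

$2.44

PV(remaining dividends) I = 0.40·e^(−0.0402·4/12) + 0.28·e^(−0.0402·8/12) = 0.6673
Current forward F = (S − I)·e^(rT) = (20.34 − 0.6673)·e^(0.0402·10/12) = 19.6727 × 1.034067 = 20.3429
Value (long) = (F − K)·e^(−rT) = (20.3429 − 17.82) × 0.967055 = 2.4398
Value = $2.44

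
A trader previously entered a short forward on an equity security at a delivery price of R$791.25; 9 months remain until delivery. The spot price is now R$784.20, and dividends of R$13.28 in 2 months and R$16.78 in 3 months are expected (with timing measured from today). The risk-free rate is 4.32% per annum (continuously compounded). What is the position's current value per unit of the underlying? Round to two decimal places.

PV(remaining dividends) I = 13.28·e^(−0.0432·2/12) + 16.78·e^(−0.0432·3/12) = 29.7845
Current forward F = (S − I)·e^(rT) = (784.20 − 29.7845)·e^(0.0432·9/12) = 754.4155 × 1.032931 = 779.2592
Value (long) = (F − K)·e^(−rT) = (779.2592 − 791.25) × 0.968119 = -11.6085
Short position value = −(long value) = R$11.61

R$11.61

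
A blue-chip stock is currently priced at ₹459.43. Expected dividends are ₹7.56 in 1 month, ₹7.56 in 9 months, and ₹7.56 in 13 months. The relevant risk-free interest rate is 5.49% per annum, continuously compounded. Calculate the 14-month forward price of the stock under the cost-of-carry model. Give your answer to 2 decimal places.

PV(dividends) I = 7.56·e^(−0.0549·1/12) + 7.56·e^(−0.0549·9/12) + 7.56·e^(−0.0549·13/12)
I = 7.5255 + 7.2550 + 7.1235 = 21.9040
F = (S − I)·e^(rT) = (459.43 − 21.9040) · e^(0.0549·14/12)
= 437.5260 · e^0.064050 = 437.5260 × 1.066146 = ₹466.47

₹466.47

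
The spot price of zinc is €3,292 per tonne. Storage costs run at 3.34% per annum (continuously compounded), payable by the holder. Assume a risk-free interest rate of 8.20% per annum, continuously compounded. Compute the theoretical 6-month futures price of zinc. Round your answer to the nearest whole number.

Net carry = r + u − y = 0.0820 + 0.0334 − 0.0000 = 0.1154
F = S·e^((r+u−y)T) = 3292 · e^(0.1154 × 6/12) = 3292 · e^0.057700
= 3292 × 1.059397 = €3,488 per tonne

€3,488 per tonne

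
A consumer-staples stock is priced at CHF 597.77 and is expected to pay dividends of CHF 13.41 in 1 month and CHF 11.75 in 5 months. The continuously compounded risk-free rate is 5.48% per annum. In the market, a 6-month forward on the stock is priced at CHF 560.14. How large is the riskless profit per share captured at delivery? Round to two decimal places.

PV(dividends) I = 13.41·e^(−0.0548·1/12) + 11.75·e^(−0.0548·5/12) = 24.8336
Fair forward F* = (S − I)·e^(rT) = (597.77 − 24.8336)·e^0.027400 = 572.9364 × 1.027779 = 588.8520
Market CHF 560.14 < fair 588.8520: forward underpriced → reverse cash-and-carry (short the stock, invest proceeds at r, pay the dividends, go long the forward).
Profit at T = |F_mkt − F*| = |560.14 − 588.8520| = CHF 28.71 per share

CHF 28.71 per share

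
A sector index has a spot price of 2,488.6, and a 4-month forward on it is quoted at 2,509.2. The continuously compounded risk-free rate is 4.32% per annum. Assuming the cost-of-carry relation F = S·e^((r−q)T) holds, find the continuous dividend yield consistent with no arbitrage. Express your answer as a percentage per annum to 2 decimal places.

From F = S·e^((r−q)T): (r − q) = ln(F/S)/T
ln(2509.2/2488.6) = ln(1.008278) = 0.008244
(r − q) = 0.008244 / (4/12) = 0.024732
q = r − ln(F/S)/T = 0.0432 − 0.024732 = 0.018468
q = 1.85%

1.85%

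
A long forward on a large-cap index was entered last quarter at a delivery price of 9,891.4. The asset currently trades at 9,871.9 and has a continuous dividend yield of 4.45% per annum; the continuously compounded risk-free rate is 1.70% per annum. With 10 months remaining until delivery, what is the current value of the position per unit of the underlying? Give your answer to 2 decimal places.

Current fair forward for the remaining 10 months: F = S·e^((r − q)·T), (r − q) = 0.0170 − 0.0445 = -0.0275
F = 9871.9 · e^(-0.0275 × 10/12) = 9871.9 × 0.97734393 = 9648.2415
Value of long forward = (F − K)·e^(−rT) = (9648.2415 − 9891.4) · e^(−0.0170·10/12)
= -243.1585 × 0.98593321 = -239.74

-239.74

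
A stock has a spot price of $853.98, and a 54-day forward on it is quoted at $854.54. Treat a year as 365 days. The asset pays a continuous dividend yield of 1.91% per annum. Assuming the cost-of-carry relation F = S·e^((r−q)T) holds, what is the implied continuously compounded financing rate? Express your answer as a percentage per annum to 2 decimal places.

2.35%

From F = S·e^((r−q)T): (r − q) = ln(F/S)/T
ln(854.54/853.98) = ln(1.000656) = 0.000656
(r − q) = 0.000656 / (54/365) = 0.004434
r = ln(F/S)/T + q = 0.004434 + 0.0191 = 0.023534
r = 2.35%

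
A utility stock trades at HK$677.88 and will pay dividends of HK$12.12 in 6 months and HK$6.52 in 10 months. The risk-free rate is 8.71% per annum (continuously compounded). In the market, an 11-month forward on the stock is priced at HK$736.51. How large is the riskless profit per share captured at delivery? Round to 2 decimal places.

PV(dividends) I = 12.12·e^(−0.0871·6/12) + 6.52·e^(−0.0871·10/12) = 17.6670
Fair forward F* = (S − I)·e^(rT) = (677.88 − 17.6670)·e^0.079842 = 660.2130 × 1.083116 = 715.0873
Market HK$736.51 > fair 715.0873: forward overpriced → cash-and-carry (borrow at r, buy the stock and collect the dividends, short the forward).
Profit at T = |F_mkt − F*| = |736.51 − 715.0873| = HK$21.42 per share

HK$21.42 per share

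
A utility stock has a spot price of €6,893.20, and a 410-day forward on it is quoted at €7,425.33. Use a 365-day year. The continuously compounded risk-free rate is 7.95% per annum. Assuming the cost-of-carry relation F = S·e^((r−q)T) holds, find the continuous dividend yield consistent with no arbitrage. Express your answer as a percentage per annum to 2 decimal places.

1.33%

From F = S·e^((r−q)T): (r − q) = ln(F/S)/T
ln(7425.33/6893.20) = ln(1.077196) = 0.074361
(r − q) = 0.074361 / (410/365) = 0.066199
q = r − ln(F/S)/T = 0.0795 − 0.066199 = 0.013301
q = 1.33%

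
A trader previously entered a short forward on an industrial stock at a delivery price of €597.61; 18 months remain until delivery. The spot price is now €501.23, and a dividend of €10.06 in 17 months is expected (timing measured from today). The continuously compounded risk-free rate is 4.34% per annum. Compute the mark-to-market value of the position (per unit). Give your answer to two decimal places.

€68.17

PV(remaining dividends) I = 10.06·e^(−0.0434·17/12) = 9.4601
Current forward F = (S − I)·e^(rT) = (501.23 − 9.4601)·e^(0.0434·18/12) = 491.7699 × 1.067266 = 524.8493
Value (long) = (F − K)·e^(−rT) = (524.8493 − 597.61) × 0.936974 = -68.1749
Short position value = −(long value) = €68.17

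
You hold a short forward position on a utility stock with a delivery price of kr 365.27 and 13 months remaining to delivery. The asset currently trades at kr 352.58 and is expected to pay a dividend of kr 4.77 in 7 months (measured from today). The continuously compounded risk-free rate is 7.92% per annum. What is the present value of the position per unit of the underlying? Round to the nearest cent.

-kr 12.79

PV(remaining dividends) I = 4.77·e^(−0.0792·7/12) = 4.5546
Current forward F = (S − I)·e^(rT) = (352.58 − 4.5546)·e^(0.0792·13/12) = 348.0254 × 1.089588 = 379.2043
Value (long) = (F − K)·e^(−rT) = (379.2043 − 365.27) × 0.917778 = 12.7886
Short position value = −(long value) = -kr 12.79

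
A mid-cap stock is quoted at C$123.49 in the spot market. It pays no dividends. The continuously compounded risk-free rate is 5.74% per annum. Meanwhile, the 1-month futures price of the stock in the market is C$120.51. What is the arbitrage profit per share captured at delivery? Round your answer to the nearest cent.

C$3.57 per share

Fair futures: F* = S·e^(carry·T), with carry = r = 0.0574
F* = 123.49 · e^(0.0574 × 1/12) = 123.49 · e^0.004783 = 123.49 × 1.004794 = C$124.0820
Market C$120.51 < fair C$124.0820: forward underpriced → reverse cash-and-carry (short spot, go long the forward).
At maturity, profit = |F_mkt − F*| = |120.51 − 124.0820| = C$3.57 per share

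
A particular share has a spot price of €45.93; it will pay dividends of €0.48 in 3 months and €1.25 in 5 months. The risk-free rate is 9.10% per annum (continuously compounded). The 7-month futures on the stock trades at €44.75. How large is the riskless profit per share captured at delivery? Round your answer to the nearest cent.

€1.92 per share

PV(dividends) I = 0.48·e^(−0.0910·3/12) + 1.25·e^(−0.0910·5/12) = 1.6727
Fair futures F* = (S − I)·e^(rT) = (45.93 − 1.6727)·e^0.053083 = 44.2573 × 1.054517 = 46.6701
Market €44.75 < fair 46.6701: forward underpriced → reverse cash-and-carry (short the stock, invest proceeds at r, pay the dividends, go long the forward).
Profit at T = |F_mkt − F*| = |44.75 − 46.6701| = €1.92 per share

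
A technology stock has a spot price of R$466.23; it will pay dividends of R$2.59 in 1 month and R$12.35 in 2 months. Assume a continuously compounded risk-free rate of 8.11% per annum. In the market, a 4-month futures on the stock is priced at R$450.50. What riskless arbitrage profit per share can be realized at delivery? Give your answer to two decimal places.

PV(dividends) I = 2.59·e^(−0.0811·1/12) + 12.35·e^(−0.0811·2/12) = 14.7567
Fair futures F* = (S − I)·e^(rT) = (466.23 − 14.7567)·e^0.027033 = 451.4733 × 1.027402 = 463.8446
Market R$450.50 < fair 463.8446: forward underpriced → reverse cash-and-carry (short the stock, invest proceeds at r, pay the dividends, go long the forward).
Profit at T = |F_mkt − F*| = |450.50 − 463.8446| = R$13.34 per share

R$13.34 per share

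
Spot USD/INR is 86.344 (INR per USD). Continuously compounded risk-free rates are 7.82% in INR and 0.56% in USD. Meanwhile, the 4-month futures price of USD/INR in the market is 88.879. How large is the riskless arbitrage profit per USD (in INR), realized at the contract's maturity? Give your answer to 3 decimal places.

Fair futures: F* = S·e^(carry·T), with carry = (r_INR − r_USD) = 0.0782 − 0.0056 = 0.0726
F* = 86.344 · e^(0.0726 × 4/12) = 86.344 · e^0.024200 = 86.344 × 1.024495 = 88.4590
Market 88.879 > fair 88.4590: forward overpriced → cash-and-carry (buy spot, short the forward).
At maturity, profit = |F_mkt − F*| = |88.879 − 88.4590| = 0.420 per USD (in INR)

0.420 per USD (in INR)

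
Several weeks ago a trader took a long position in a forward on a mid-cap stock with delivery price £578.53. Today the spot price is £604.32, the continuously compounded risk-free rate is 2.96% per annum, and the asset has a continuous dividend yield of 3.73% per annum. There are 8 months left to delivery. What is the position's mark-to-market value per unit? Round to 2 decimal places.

Current fair forward for the remaining 8 months: F = S·e^((r − q)·T), (r − q) = 0.0296 − 0.0373 = -0.0077
F = 604.32 · e^(-0.0077 × 8/12) = 604.32 × 0.994880 = 601.2259
Value of long forward = (F − K)·e^(−rT) = (601.2259 − 578.53) · e^(−0.0296·8/12)
= 22.6959 × 0.980460 = 22.25

£22.25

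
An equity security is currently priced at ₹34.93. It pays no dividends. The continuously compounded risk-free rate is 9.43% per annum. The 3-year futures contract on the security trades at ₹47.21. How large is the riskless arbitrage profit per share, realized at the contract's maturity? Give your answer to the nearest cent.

Fair futures: F* = S·e^(carry·T), with carry = r = 0.0943
F* = 34.93 · e^(0.0943 × 3) = 34.93 · e^0.282900 = 34.93 × 1.326972 = ₹46.3511
Market ₹47.21 > fair ₹46.3511: forward overpriced → cash-and-carry (buy spot, short the forward).
At maturity, profit = |F_mkt − F*| = |47.21 − 46.3511| = ₹0.86 per share

₹0.86 per share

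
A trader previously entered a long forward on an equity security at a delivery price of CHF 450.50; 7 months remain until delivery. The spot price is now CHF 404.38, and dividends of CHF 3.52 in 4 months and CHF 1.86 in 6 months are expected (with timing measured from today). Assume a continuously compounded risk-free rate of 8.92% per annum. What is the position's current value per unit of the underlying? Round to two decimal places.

-CHF 28.47

PV(remaining dividends) I = 3.52·e^(−0.0892·4/12) + 1.86·e^(−0.0892·6/12) = 5.1957
Current forward F = (S − I)·e^(rT) = (404.38 − 5.1957)·e^(0.0892·7/12) = 399.1843 × 1.053411 = 420.5051
Value (long) = (F − K)·e^(−rT) = (420.5051 − 450.50) × 0.949297 = -28.4741
Value = -CHF 28.47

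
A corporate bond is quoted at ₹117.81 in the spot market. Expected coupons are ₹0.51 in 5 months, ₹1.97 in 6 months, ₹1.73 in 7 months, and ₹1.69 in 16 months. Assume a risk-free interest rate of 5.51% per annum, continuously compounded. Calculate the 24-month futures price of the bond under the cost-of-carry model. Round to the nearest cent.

PV(coupons) I = 0.51·e^(−0.0551·5/12) + 1.97·e^(−0.0551·6/12) + 1.73·e^(−0.0551·7/12) + 1.69·e^(−0.0551·16/12)
I = 0.4984 + 1.9165 + 1.6753 + 1.5703 = 5.6605
F = (S − I)·e^(rT) = (117.81 − 5.6605) · e^(0.0551·24/12)
= 112.1495 · e^0.110200 = 112.1495 × 1.116501 = ₹125.22

₹125.22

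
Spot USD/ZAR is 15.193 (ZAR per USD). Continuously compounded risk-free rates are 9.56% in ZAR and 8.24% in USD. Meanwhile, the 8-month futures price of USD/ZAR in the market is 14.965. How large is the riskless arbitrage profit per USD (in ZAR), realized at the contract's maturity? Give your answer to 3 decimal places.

Fair futures: F* = S·e^(carry·T), with carry = (r_ZAR − r_USD) = 0.0956 − 0.0824 = 0.0132
F* = 15.193 · e^(0.0132 × 8/12) = 15.193 · e^0.008800 = 15.193 × 1.008839 = 15.3273
Market 14.965 < fair 15.3273: forward underpriced → reverse cash-and-carry (short spot, go long the forward).
At maturity, profit = |F_mkt − F*| = |14.965 − 15.3273| = 0.362 per USD (in ZAR)

0.362 per USD (in ZAR)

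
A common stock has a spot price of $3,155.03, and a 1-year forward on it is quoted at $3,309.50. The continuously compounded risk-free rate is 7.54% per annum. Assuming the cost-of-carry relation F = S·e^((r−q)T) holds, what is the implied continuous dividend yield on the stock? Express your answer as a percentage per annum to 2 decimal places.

2.76%

From F = S·e^((r−q)T): (r − q) = ln(F/S)/T
ln(3309.50/3155.03) = ln(1.048960) = 0.047799
(r − q) = 0.047799 / (1) = 0.047799
q = r − ln(F/S)/T = 0.0754 − 0.047799 = 0.027601
q = 2.76%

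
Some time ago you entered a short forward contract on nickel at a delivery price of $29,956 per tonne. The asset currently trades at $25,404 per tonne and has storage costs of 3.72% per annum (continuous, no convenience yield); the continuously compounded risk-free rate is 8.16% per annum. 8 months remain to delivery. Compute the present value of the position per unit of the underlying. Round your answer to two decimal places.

$2328.03 per tonne

Current fair forward for the remaining 8 months: F = S·e^((r + u)·T), (r + u) = 0.0816 + 0.0372 = 0.1188
F = 25404 · e^(0.1188 × 8/12) = 25404 × 1.08242078 = 27497.8175
Value of long forward = (F − K)·e^(−rT) = (27497.8175 − 29956) · e^(−0.0816·8/12)
= -2458.1825 × 0.94705321 = -2328.03
Short position value = −(long value) = $2328.03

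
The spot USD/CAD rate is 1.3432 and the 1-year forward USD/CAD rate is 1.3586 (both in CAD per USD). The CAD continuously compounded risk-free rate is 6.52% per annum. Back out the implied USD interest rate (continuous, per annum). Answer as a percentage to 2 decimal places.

F = S·e^((r_CAD − r_USD)T) ⇒ r_USD = r_CAD − ln(F/S)/T
ln(1.3586/1.3432) = 0.011400; /(1) = 0.011400
r_USD = 0.0652 − 0.011400 = 0.053800
r_USD = 5.38%

5.38%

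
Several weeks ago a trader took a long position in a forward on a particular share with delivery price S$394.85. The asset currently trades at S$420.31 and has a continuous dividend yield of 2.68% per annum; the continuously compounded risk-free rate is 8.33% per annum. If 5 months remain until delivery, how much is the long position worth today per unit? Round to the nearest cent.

Current fair forward for the remaining 5 months: F = S·e^((r − q)·T), (r − q) = 0.0833 − 0.0268 = 0.0565
F = 420.31 · e^(0.0565 × 5/12) = 420.31 × 1.023821 = 430.3222
Value of long forward = (F − K)·e^(−rT) = (430.3222 − 394.85) · e^(−0.0833·5/12)
= 35.4722 × 0.965887 = 34.26

S$34.26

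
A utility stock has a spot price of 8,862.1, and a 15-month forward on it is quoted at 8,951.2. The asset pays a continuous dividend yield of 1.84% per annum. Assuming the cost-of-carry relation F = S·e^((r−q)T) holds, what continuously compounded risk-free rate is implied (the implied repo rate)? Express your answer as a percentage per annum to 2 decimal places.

From F = S·e^((r−q)T): (r − q) = ln(F/S)/T
ln(8951.2/8862.1) = ln(1.010054) = 0.010004
(r − q) = 0.010004 / (15/12) = 0.008003
r = ln(F/S)/T + q = 0.008003 + 0.0184 = 0.026403
r = 2.64%

2.64%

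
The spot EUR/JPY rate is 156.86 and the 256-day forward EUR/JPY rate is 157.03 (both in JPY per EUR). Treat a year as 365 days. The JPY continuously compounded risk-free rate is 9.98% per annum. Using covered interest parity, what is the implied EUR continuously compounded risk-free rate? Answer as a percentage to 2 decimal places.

F = S·e^((r_JPY − r_EUR)T) ⇒ r_EUR = r_JPY − ln(F/S)/T
ln(157.03/156.86) = 0.001083; /(256/365) = 0.001544
r_EUR = 0.0998 − 0.001544 = 0.098256
r_EUR = 9.83%

9.83%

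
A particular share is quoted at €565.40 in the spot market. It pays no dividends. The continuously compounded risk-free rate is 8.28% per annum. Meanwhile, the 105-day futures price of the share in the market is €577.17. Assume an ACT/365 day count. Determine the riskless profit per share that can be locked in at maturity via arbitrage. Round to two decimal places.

Fair futures: F* = S·e^(carry·T), with carry = r = 0.0828
F* = 565.40 · e^(0.0828 × 105/365) = 565.40 · e^0.023819 = 565.40 × 1.024105 = €579.0290
Market €577.17 < fair €579.0290: forward underpriced → reverse cash-and-carry (short spot, go long the forward).
At maturity, profit = |F_mkt − F*| = |577.17 − 579.0290| = €1.86 per share

€1.86 per share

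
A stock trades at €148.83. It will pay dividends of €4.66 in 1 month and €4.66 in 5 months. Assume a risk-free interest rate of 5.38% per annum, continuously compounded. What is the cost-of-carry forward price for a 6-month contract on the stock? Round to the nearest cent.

€143.44

PV(dividends) I = 4.66·e^(−0.0538·1/12) + 4.66·e^(−0.0538·5/12)
I = 4.6392 + 4.5567 = 9.1959
F = (S − I)·e^(rT) = (148.83 − 9.1959) · e^(0.0538·6/12)
= 139.6341 · e^0.026900 = 139.6341 × 1.027265 = €143.44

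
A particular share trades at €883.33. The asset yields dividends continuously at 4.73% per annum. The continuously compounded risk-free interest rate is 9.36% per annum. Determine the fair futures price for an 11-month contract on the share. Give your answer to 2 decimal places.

F = S·e^((r − q)T) = 883.33 · e^((0.0936 − 0.0473) × 11/12)
= 883.33 · e^0.042442 = 883.33 × 1.043356
F = €921.63

€921.63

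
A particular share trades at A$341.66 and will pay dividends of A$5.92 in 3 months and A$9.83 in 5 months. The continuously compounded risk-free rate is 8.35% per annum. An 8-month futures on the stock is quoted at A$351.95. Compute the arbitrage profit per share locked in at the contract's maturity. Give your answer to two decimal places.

A$6.90 per share

PV(dividends) I = 5.92·e^(−0.0835·3/12) + 9.83·e^(−0.0835·5/12) = 15.2916
Fair futures F* = (S − I)·e^(rT) = (341.66 − 15.2916)·e^0.055667 = 326.3684 × 1.057246 = 345.0517
Market A$351.95 > fair 345.0517: forward overpriced → cash-and-carry (borrow at r, buy the stock and collect the dividends, short the forward).
Profit at T = |F_mkt − F*| = |351.95 − 345.0517| = A$6.90 per share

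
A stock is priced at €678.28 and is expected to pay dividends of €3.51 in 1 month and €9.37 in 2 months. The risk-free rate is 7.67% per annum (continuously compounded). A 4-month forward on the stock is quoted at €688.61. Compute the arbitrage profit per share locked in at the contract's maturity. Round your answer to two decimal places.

PV(dividends) I = 3.51·e^(−0.0767·1/12) + 9.37·e^(−0.0767·2/12) = 12.7386
Fair forward F* = (S − I)·e^(rT) = (678.28 − 12.7386)·e^0.025567 = 665.5414 × 1.025897 = 682.7769
Market €688.61 > fair 682.7769: forward overpriced → cash-and-carry (borrow at r, buy the stock and collect the dividends, short the forward).
Profit at T = |F_mkt − F*| = |688.61 − 682.7769| = €5.83 per share

€5.83 per share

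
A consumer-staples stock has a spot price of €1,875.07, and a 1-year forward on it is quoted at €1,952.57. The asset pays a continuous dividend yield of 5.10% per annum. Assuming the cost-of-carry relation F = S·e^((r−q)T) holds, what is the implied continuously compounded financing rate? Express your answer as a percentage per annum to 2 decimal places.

9.15%

From F = S·e^((r−q)T): (r − q) = ln(F/S)/T
ln(1952.57/1875.07) = ln(1.041332) = 0.040501
(r − q) = 0.040501 / (1) = 0.040501
r = ln(F/S)/T + q = 0.040501 + 0.0510 = 0.091501
r = 9.15%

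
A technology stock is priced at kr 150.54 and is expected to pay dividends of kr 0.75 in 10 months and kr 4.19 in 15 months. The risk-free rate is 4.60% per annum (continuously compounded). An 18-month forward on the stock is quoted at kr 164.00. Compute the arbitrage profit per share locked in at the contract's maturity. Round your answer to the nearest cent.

PV(dividends) I = 0.75·e^(−0.0460·10/12) + 4.19·e^(−0.0460·15/12) = 4.6777
Fair forward F* = (S − I)·e^(rT) = (150.54 − 4.6777)·e^0.069000 = 145.8623 × 1.071436 = 156.2821
Market kr 164.00 > fair 156.2821: forward overpriced → cash-and-carry (borrow at r, buy the stock and collect the dividends, short the forward).
Profit at T = |F_mkt − F*| = |164.00 − 156.2821| = kr 7.72 per share

kr 7.72 per share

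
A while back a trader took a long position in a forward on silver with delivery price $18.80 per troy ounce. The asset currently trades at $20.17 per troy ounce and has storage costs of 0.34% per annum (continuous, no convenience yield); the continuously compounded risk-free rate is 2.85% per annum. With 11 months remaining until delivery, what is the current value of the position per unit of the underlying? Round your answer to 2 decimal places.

Current fair forward for the remaining 11 months: F = S·e^((r + u)·T), (r + u) = 0.0285 + 0.0034 = 0.0319
F = 20.17 · e^(0.0319 × 11/12) = 20.17 × 1.029673 = 20.7685
Value of long forward = (F − K)·e^(−rT) = (20.7685 − 18.80) · e^(−0.0285·11/12)
= 1.9685 × 0.974213 = 1.92

$1.92 per troy ounce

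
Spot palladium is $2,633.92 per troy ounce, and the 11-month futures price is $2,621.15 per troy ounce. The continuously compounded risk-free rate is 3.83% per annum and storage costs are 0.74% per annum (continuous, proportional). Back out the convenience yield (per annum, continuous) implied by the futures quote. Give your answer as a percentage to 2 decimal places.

F = S·e^((r+u−y)T) ⇒ (r+u−y) = ln(F/S)/T
ln(2621.15/2633.92) = -0.004860; /T ⇒ -0.005302
y = r + u − ln(F/S)/T = 0.0383 + 0.0074 + 0.005302 = 0.051002
y = 5.10%

5.10%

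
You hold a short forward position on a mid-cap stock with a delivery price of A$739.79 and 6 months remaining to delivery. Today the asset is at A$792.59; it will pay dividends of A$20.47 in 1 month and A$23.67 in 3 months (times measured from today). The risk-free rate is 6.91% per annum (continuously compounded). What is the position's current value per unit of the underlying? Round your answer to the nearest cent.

PV(remaining dividends) I = 20.47·e^(−0.0691·1/12) + 23.67·e^(−0.0691·3/12) = 43.6171
Current forward F = (S − I)·e^(rT) = (792.59 − 43.6171)·e^(0.0691·6/12) = 748.9729 × 1.035154 = 775.3023
Value (long) = (F − K)·e^(−rT) = (775.3023 − 739.79) × 0.966040 = 34.3063
Short position value = −(long value) = -A$34.31

-A$34.31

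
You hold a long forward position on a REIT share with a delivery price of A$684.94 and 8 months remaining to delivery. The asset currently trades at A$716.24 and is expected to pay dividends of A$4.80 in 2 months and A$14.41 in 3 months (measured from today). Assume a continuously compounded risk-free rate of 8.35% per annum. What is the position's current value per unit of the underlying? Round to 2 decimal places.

PV(remaining dividends) I = 4.80·e^(−0.0835·2/12) + 14.41·e^(−0.0835·3/12) = 18.8460
Current forward F = (S − I)·e^(rT) = (716.24 − 18.8460)·e^(0.0835·8/12) = 697.3940 × 1.057245 = 737.3163
Value (long) = (F − K)·e^(−rT) = (737.3163 − 684.94) × 0.945854 = 49.5403
Value = A$49.54

A$49.54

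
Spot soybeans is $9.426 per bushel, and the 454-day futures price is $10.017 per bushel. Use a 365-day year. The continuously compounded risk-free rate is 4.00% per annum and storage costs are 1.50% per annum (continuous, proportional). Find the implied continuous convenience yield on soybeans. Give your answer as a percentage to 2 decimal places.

F = S·e^((r+u−y)T) ⇒ (r+u−y) = ln(F/S)/T
ln(10.017/9.426) = 0.060812; /T ⇒ 0.048891
y = r + u − ln(F/S)/T = 0.0400 + 0.0150 − 0.048891 = 0.006109
y = 0.61%

0.61%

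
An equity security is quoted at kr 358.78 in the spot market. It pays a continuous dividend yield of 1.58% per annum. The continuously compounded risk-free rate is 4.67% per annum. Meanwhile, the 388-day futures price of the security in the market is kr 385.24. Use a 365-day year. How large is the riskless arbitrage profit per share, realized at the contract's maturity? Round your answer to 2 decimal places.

kr 14.48 per share

Fair futures: F* = S·e^(carry·T), with carry = (r − q) = 0.0467 − 0.0158 = 0.0309
F* = 358.78 · e^(0.0309 × 388/365) = 358.78 · e^0.032847 = 358.78 × 1.033392 = kr 370.7604
Market kr 385.24 > fair kr 370.7604: forward overpriced → cash-and-carry (buy spot, short the forward).
At maturity, profit = |F_mkt − F*| = |385.24 − 370.7604| = kr 14.48 per share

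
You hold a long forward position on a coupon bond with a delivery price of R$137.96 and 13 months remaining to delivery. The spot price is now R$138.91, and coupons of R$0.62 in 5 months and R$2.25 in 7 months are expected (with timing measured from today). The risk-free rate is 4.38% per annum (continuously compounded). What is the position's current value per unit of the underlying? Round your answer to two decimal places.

PV(remaining coupons) I = 0.62·e^(−0.0438·5/12) + 2.25·e^(−0.0438·7/12) = 2.8020
Current forward F = (S − I)·e^(rT) = (138.91 − 2.8020)·e^(0.0438·13/12) = 136.1080 × 1.048594 = 142.7220
Value (long) = (F − K)·e^(−rT) = (142.7220 − 137.96) × 0.953658 = 4.5413
Value = R$4.54

R$4.54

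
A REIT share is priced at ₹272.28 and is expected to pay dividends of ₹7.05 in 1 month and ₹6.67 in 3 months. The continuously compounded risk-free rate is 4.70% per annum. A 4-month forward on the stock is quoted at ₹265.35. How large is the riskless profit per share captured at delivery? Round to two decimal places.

PV(dividends) I = 7.05·e^(−0.0470·1/12) + 6.67·e^(−0.0470·3/12) = 13.6145
Fair forward F* = (S − I)·e^(rT) = (272.28 − 13.6145)·e^0.015667 = 258.6655 × 1.015790 = 262.7498
Market ₹265.35 > fair 262.7498: forward overpriced → cash-and-carry (borrow at r, buy the stock and collect the dividends, short the forward).
Profit at T = |F_mkt − F*| = |265.35 − 262.7498| = ₹2.60 per share

₹2.60 per share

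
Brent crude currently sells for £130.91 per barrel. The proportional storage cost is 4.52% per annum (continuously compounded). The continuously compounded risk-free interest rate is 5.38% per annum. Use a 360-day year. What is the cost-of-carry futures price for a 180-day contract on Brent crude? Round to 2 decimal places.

£137.55 per barrel

Net carry = r + u − y = 0.0538 + 0.0452 − 0.0000 = 0.0990
F = S·e^((r+u−y)T) = 130.91 · e^(0.0990 × 180/360) = 130.91 · e^0.049500
= 130.91 × 1.050746 = £137.55 per barrel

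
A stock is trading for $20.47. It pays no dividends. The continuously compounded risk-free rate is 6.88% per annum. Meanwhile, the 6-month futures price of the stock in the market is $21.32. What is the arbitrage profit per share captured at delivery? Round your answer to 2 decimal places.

Fair futures: F* = S·e^(carry·T), with carry = r = 0.0688
F* = 20.47 · e^(0.0688 × 6/12) = 20.47 · e^0.034400 = 20.47 × 1.034999 = $21.1864
Market $21.32 > fair $21.1864: forward overpriced → cash-and-carry (buy spot, short the forward).
At maturity, profit = |F_mkt − F*| = |21.32 − 21.1864| = $0.13 per share

$0.13 per share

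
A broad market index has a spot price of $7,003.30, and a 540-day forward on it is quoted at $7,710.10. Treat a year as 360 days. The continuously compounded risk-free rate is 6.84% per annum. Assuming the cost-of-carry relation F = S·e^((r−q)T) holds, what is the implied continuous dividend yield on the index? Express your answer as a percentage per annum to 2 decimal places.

0.43%

From F = S·e^((r−q)T): (r − q) = ln(F/S)/T
ln(7710.10/7003.30) = ln(1.100924) = 0.096150
(r − q) = 0.096150 / (540/360) = 0.064100
q = r − ln(F/S)/T = 0.0684 − 0.064100 = 0.004300
q = 0.43%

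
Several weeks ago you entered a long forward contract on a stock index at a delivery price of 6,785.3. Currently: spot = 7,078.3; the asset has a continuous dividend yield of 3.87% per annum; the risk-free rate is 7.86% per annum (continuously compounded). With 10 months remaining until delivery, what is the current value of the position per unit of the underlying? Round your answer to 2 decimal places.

498.56

Current fair forward for the remaining 10 months: F = S·e^((r − q)·T), (r − q) = 0.0786 − 0.0387 = 0.0399
F = 7078.3 · e^(0.0399 × 10/12) = 7078.3 × 1.03380896 = 7317.6100
Value of long forward = (F − K)·e^(−rT) = (7317.6100 − 6785.3) · e^(−0.0786·10/12)
= 532.3100 × 0.93659905 = 498.56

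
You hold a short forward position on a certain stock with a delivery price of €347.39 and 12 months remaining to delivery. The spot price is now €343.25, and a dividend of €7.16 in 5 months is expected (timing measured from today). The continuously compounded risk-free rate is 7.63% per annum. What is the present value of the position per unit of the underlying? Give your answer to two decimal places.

-€14.44

PV(remaining dividends) I = 7.16·e^(−0.0763·5/12) = 6.9360
Current forward F = (S − I)·e^(rT) = (343.25 − 6.9360)·e^(0.0763·12/12) = 336.3140 × 1.079286 = 362.9790
Value (long) = (F − K)·e^(−rT) = (362.9790 − 347.39) × 0.926538 = 14.4438
Short position value = −(long value) = -€14.44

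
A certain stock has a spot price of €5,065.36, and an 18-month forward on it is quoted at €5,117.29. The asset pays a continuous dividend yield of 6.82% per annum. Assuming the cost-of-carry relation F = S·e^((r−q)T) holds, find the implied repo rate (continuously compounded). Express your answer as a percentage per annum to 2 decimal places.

7.50%

From F = S·e^((r−q)T): (r − q) = ln(F/S)/T
ln(5117.29/5065.36) = ln(1.010252) = 0.010200
(r − q) = 0.010200 / (18/12) = 0.006800
r = ln(F/S)/T + q = 0.006800 + 0.0682 = 0.075000
r = 7.50%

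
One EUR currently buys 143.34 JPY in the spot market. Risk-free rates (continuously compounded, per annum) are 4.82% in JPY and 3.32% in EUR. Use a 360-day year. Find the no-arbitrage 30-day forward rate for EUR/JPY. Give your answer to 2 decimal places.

143.52

F = S·e^((r_JPY − r_EUR)T) = 143.34 · e^((0.0482 − 0.0332) × 30/360)
= 143.34 · e^0.001250 = 143.34 × 1.001251
F = 143.52 JPY per EUR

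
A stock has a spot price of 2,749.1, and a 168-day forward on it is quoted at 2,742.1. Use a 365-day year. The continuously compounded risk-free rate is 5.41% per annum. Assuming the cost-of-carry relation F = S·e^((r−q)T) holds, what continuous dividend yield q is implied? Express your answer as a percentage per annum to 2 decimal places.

From F = S·e^((r−q)T): (r − q) = ln(F/S)/T
ln(2742.1/2749.1) = ln(0.997454) = -0.002549
(r − q) = -0.002549 / (168/365) = -0.005538
q = r − ln(F/S)/T = 0.0541 + 0.005538 = 0.059638
q = 5.96%

5.96%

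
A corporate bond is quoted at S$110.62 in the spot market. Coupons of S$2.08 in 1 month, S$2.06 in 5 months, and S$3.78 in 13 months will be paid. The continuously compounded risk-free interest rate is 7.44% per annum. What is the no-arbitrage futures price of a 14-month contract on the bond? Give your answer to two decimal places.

S$112.41

PV(coupons) I = 2.08·e^(−0.0744·1/12) + 2.06·e^(−0.0744·5/12) + 3.78·e^(−0.0744·13/12)
I = 2.0671 + 1.9971 + 3.4873 = 7.5515
F = (S − I)·e^(rT) = (110.62 − 7.5515) · e^(0.0744·14/12)
= 103.0685 · e^0.086800 = 103.0685 × 1.090679 = S$112.41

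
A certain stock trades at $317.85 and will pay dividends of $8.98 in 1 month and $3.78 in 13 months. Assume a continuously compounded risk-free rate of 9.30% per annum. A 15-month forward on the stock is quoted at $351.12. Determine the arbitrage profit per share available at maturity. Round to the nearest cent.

$7.93 per share

PV(dividends) I = 8.98·e^(−0.0930·1/12) + 3.78·e^(−0.0930·13/12) = 12.3284
Fair forward F* = (S − I)·e^(rT) = (317.85 − 12.3284)·e^0.116250 = 305.5216 × 1.123277 = 343.1854
Market $351.12 > fair 343.1854: forward overpriced → cash-and-carry (borrow at r, buy the stock and collect the dividends, short the forward).
Profit at T = |F_mkt − F*| = |351.12 − 343.1854| = $7.93 per share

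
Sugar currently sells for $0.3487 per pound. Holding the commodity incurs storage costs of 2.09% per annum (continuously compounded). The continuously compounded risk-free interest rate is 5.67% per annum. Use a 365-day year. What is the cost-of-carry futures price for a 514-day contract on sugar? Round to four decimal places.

Net carry = r + u − y = 0.0567 + 0.0209 − 0.0000 = 0.0776
F = S·e^((r+u−y)T) = 0.3487 · e^(0.0776 × 514/365) = 0.3487 · e^0.109278
= 0.3487 × 1.115472 = $0.3890 per pound

$0.3890 per pound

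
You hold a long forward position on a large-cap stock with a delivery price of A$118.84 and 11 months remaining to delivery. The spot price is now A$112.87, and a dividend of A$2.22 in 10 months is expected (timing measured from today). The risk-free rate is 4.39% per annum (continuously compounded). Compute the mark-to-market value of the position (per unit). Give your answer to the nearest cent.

-A$3.42

PV(remaining dividends) I = 2.22·e^(−0.0439·10/12) = 2.1403
Current forward F = (S − I)·e^(rT) = (112.87 − 2.1403)·e^(0.0439·11/12) = 110.7297 × 1.041062 = 115.2765
Value (long) = (F − K)·e^(−rT) = (115.2765 − 118.84) × 0.960557 = -3.4229
Value = -A$3.42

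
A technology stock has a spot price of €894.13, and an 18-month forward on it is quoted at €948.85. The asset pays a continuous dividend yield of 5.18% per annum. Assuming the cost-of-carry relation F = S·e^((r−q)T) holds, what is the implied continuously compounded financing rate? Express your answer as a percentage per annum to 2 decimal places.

From F = S·e^((r−q)T): (r − q) = ln(F/S)/T
ln(948.85/894.13) = ln(1.061199) = 0.059399
(r − q) = 0.059399 / (18/12) = 0.039599
r = ln(F/S)/T + q = 0.039599 + 0.0518 = 0.091399
r = 9.14%

9.14%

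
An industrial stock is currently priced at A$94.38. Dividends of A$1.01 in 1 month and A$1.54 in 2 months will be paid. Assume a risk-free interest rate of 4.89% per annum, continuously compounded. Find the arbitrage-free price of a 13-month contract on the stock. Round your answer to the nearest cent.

A$96.84

PV(dividends) I = 1.01·e^(−0.0489·1/12) + 1.54·e^(−0.0489·2/12)
I = 1.0059 + 1.5275 = 2.5334
F = (S − I)·e^(rT) = (94.38 − 2.5334) · e^(0.0489·13/12)
= 91.8466 · e^0.052975 = 91.8466 × 1.054403 = A$96.84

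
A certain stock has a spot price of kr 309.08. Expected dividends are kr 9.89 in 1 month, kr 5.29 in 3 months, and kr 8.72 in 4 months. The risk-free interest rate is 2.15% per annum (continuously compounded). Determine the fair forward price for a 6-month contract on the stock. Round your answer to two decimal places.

kr 288.37

PV(dividends) I = 9.89·e^(−0.0215·1/12) + 5.29·e^(−0.0215·3/12) + 8.72·e^(−0.0215·4/12)
I = 9.8723 + 5.2616 + 8.6577 = 23.7916
F = (S − I)·e^(rT) = (309.08 − 23.7916) · e^(0.0215·6/12)
= 285.2884 · e^0.010750 = 285.2884 × 1.010808 = kr 288.37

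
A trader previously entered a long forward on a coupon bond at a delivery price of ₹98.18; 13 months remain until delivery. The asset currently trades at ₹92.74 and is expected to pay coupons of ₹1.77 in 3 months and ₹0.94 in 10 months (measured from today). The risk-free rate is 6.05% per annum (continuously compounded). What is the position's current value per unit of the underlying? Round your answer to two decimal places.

-₹1.85

PV(remaining coupons) I = 1.77·e^(−0.0605·3/12) + 0.94·e^(−0.0605·10/12) = 2.6372
Current forward F = (S − I)·e^(rT) = (92.74 − 2.6372)·e^(0.0605·13/12) = 90.1028 × 1.067737 = 96.2061
Value (long) = (F − K)·e^(−rT) = (96.2061 − 98.18) × 0.936560 = -1.8487
Value = -₹1.85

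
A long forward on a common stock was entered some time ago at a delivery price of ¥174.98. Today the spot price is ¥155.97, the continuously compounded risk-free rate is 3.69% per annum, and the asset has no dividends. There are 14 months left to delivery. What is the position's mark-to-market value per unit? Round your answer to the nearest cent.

-¥11.64

Current fair forward for the remaining 14 months: F = S·e^(r·T), r = 0.0369
F = 155.97 · e^(0.0369 × 14/12) = 155.97 × 1.043990 = 162.8311
Value of long forward = (F − K)·e^(−rT) = (162.8311 − 174.98) · e^(−0.0369·14/12)
= -12.1489 × 0.957863 = -11.64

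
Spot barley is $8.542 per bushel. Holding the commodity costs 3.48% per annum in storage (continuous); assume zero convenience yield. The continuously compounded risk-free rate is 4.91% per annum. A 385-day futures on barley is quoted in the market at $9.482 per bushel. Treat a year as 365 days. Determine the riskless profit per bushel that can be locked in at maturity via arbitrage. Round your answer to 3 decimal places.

$0.150 per bushel

Fair futures: F* = S·e^(carry·T), with carry = (r + u) = 0.0491 + 0.0348 = 0.0839
F* = 8.542 · e^(0.0839 × 385/365) = 8.542 · e^0.088497 = 8.542 × 1.092531 = $9.3324
Market $9.482 > fair $9.3324: forward overpriced → cash-and-carry (buy spot, short the forward).
At maturity, profit = |F_mkt − F*| = |9.482 − 9.3324| = $0.150 per bushel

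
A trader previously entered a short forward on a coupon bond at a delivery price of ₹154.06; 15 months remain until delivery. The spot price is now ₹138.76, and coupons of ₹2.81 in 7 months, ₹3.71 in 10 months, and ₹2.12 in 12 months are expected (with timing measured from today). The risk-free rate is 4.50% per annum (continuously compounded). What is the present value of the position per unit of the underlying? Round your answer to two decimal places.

₹15.21

PV(remaining coupons) I = 2.81·e^(−0.0450·7/12) + 3.71·e^(−0.0450·10/12) + 2.12·e^(−0.0450·12/12) = 8.3374
Current forward F = (S − I)·e^(rT) = (138.76 − 8.3374)·e^(0.0450·15/12) = 130.4226 × 1.057862 = 137.9691
Value (long) = (F − K)·e^(−rT) = (137.9691 − 154.06) × 0.945303 = -15.2108
Short position value = −(long value) = ₹15.21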